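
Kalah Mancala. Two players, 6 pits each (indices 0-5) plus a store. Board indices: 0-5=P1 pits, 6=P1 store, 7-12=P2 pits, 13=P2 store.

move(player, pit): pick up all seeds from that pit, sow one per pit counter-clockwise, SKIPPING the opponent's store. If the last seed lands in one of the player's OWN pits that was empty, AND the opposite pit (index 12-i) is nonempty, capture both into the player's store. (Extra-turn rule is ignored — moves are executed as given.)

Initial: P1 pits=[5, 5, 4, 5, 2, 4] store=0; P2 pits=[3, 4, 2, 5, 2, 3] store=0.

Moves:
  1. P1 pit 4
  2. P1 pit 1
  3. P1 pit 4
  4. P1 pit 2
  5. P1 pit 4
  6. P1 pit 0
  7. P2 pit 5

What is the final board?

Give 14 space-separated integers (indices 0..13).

Move 1: P1 pit4 -> P1=[5,5,4,5,0,5](1) P2=[3,4,2,5,2,3](0)
Move 2: P1 pit1 -> P1=[5,0,5,6,1,6](2) P2=[3,4,2,5,2,3](0)
Move 3: P1 pit4 -> P1=[5,0,5,6,0,7](2) P2=[3,4,2,5,2,3](0)
Move 4: P1 pit2 -> P1=[5,0,0,7,1,8](3) P2=[4,4,2,5,2,3](0)
Move 5: P1 pit4 -> P1=[5,0,0,7,0,9](3) P2=[4,4,2,5,2,3](0)
Move 6: P1 pit0 -> P1=[0,1,1,8,1,10](3) P2=[4,4,2,5,2,3](0)
Move 7: P2 pit5 -> P1=[1,2,1,8,1,10](3) P2=[4,4,2,5,2,0](1)

Answer: 1 2 1 8 1 10 3 4 4 2 5 2 0 1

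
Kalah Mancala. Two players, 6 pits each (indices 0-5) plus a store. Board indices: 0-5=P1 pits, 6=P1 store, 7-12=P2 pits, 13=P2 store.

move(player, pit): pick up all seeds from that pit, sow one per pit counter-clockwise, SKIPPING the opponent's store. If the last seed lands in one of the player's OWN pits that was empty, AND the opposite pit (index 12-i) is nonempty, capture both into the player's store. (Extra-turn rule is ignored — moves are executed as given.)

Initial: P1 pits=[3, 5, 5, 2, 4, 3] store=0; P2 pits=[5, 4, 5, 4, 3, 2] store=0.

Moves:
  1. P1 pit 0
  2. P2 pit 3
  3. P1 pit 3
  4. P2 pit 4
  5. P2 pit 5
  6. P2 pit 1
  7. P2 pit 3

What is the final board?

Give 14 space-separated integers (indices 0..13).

Answer: 0 8 7 0 5 4 1 5 0 6 0 2 0 7

Derivation:
Move 1: P1 pit0 -> P1=[0,6,6,3,4,3](0) P2=[5,4,5,4,3,2](0)
Move 2: P2 pit3 -> P1=[1,6,6,3,4,3](0) P2=[5,4,5,0,4,3](1)
Move 3: P1 pit3 -> P1=[1,6,6,0,5,4](1) P2=[5,4,5,0,4,3](1)
Move 4: P2 pit4 -> P1=[2,7,6,0,5,4](1) P2=[5,4,5,0,0,4](2)
Move 5: P2 pit5 -> P1=[3,8,7,0,5,4](1) P2=[5,4,5,0,0,0](3)
Move 6: P2 pit1 -> P1=[0,8,7,0,5,4](1) P2=[5,0,6,1,1,0](7)
Move 7: P2 pit3 -> P1=[0,8,7,0,5,4](1) P2=[5,0,6,0,2,0](7)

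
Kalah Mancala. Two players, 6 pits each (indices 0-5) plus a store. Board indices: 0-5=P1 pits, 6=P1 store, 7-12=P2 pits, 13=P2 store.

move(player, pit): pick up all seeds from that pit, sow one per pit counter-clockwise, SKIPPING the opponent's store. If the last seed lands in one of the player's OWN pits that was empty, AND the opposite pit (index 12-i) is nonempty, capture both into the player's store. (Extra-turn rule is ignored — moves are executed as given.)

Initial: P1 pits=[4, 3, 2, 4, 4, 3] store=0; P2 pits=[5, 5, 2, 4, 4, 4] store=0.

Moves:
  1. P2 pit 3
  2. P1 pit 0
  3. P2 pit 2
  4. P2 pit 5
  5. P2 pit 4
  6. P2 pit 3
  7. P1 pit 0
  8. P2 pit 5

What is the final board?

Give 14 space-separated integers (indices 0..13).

Answer: 0 1 6 7 5 4 0 5 5 0 0 0 0 11

Derivation:
Move 1: P2 pit3 -> P1=[5,3,2,4,4,3](0) P2=[5,5,2,0,5,5](1)
Move 2: P1 pit0 -> P1=[0,4,3,5,5,4](0) P2=[5,5,2,0,5,5](1)
Move 3: P2 pit2 -> P1=[0,4,3,5,5,4](0) P2=[5,5,0,1,6,5](1)
Move 4: P2 pit5 -> P1=[1,5,4,6,5,4](0) P2=[5,5,0,1,6,0](2)
Move 5: P2 pit4 -> P1=[2,6,5,7,5,4](0) P2=[5,5,0,1,0,1](3)
Move 6: P2 pit3 -> P1=[2,0,5,7,5,4](0) P2=[5,5,0,0,0,1](10)
Move 7: P1 pit0 -> P1=[0,1,6,7,5,4](0) P2=[5,5,0,0,0,1](10)
Move 8: P2 pit5 -> P1=[0,1,6,7,5,4](0) P2=[5,5,0,0,0,0](11)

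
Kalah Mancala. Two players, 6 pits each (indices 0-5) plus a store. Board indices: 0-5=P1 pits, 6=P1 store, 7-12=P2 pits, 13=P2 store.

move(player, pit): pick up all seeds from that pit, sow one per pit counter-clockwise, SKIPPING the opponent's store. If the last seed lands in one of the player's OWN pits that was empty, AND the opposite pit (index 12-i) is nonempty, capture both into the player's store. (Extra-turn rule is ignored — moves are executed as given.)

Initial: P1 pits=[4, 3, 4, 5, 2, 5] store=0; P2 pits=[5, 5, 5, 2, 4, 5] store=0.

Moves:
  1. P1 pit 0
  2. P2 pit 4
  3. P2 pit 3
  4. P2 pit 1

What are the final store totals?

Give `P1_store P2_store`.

Move 1: P1 pit0 -> P1=[0,4,5,6,3,5](0) P2=[5,5,5,2,4,5](0)
Move 2: P2 pit4 -> P1=[1,5,5,6,3,5](0) P2=[5,5,5,2,0,6](1)
Move 3: P2 pit3 -> P1=[1,5,5,6,3,5](0) P2=[5,5,5,0,1,7](1)
Move 4: P2 pit1 -> P1=[1,5,5,6,3,5](0) P2=[5,0,6,1,2,8](2)

Answer: 0 2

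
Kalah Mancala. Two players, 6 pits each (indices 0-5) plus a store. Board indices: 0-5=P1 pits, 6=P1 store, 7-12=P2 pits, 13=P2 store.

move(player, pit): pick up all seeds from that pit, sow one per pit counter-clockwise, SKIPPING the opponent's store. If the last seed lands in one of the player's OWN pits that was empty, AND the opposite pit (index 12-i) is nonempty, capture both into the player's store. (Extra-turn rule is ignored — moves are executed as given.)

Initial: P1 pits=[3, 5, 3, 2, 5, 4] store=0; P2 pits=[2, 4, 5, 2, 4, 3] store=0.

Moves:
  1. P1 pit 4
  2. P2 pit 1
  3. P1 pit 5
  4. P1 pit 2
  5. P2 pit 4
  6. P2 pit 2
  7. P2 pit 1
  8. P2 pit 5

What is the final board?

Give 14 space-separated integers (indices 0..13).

Move 1: P1 pit4 -> P1=[3,5,3,2,0,5](1) P2=[3,5,6,2,4,3](0)
Move 2: P2 pit1 -> P1=[3,5,3,2,0,5](1) P2=[3,0,7,3,5,4](1)
Move 3: P1 pit5 -> P1=[3,5,3,2,0,0](2) P2=[4,1,8,4,5,4](1)
Move 4: P1 pit2 -> P1=[3,5,0,3,1,0](7) P2=[0,1,8,4,5,4](1)
Move 5: P2 pit4 -> P1=[4,6,1,3,1,0](7) P2=[0,1,8,4,0,5](2)
Move 6: P2 pit2 -> P1=[5,7,2,4,1,0](7) P2=[0,1,0,5,1,6](3)
Move 7: P2 pit1 -> P1=[5,7,2,0,1,0](7) P2=[0,0,0,5,1,6](8)
Move 8: P2 pit5 -> P1=[6,8,3,1,2,0](7) P2=[0,0,0,5,1,0](9)

Answer: 6 8 3 1 2 0 7 0 0 0 5 1 0 9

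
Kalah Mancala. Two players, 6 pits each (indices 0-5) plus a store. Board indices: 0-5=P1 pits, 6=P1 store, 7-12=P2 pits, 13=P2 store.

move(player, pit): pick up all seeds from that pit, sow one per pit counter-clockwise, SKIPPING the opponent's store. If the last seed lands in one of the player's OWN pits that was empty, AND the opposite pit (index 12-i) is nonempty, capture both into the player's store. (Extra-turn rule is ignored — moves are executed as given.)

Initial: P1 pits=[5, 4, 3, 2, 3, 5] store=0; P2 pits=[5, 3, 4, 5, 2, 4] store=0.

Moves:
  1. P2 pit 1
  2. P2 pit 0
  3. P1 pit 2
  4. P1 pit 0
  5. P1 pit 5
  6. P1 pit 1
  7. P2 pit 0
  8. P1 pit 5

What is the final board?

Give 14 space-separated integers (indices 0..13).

Answer: 0 0 2 5 6 0 3 0 3 7 8 5 6 0

Derivation:
Move 1: P2 pit1 -> P1=[5,4,3,2,3,5](0) P2=[5,0,5,6,3,4](0)
Move 2: P2 pit0 -> P1=[5,4,3,2,3,5](0) P2=[0,1,6,7,4,5](0)
Move 3: P1 pit2 -> P1=[5,4,0,3,4,6](0) P2=[0,1,6,7,4,5](0)
Move 4: P1 pit0 -> P1=[0,5,1,4,5,7](0) P2=[0,1,6,7,4,5](0)
Move 5: P1 pit5 -> P1=[0,5,1,4,5,0](1) P2=[1,2,7,8,5,6](0)
Move 6: P1 pit1 -> P1=[0,0,2,5,6,1](2) P2=[1,2,7,8,5,6](0)
Move 7: P2 pit0 -> P1=[0,0,2,5,6,1](2) P2=[0,3,7,8,5,6](0)
Move 8: P1 pit5 -> P1=[0,0,2,5,6,0](3) P2=[0,3,7,8,5,6](0)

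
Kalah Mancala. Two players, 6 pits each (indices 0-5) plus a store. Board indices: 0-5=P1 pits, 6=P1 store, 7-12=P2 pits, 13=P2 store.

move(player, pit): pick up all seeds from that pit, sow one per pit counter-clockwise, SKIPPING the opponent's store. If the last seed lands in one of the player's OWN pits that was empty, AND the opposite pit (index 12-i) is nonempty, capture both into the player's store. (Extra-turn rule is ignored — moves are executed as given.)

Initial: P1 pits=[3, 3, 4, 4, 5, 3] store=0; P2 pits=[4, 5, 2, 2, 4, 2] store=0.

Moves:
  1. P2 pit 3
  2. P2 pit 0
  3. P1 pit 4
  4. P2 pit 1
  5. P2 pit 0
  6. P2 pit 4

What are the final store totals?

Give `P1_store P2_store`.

Answer: 1 2

Derivation:
Move 1: P2 pit3 -> P1=[3,3,4,4,5,3](0) P2=[4,5,2,0,5,3](0)
Move 2: P2 pit0 -> P1=[3,3,4,4,5,3](0) P2=[0,6,3,1,6,3](0)
Move 3: P1 pit4 -> P1=[3,3,4,4,0,4](1) P2=[1,7,4,1,6,3](0)
Move 4: P2 pit1 -> P1=[4,4,4,4,0,4](1) P2=[1,0,5,2,7,4](1)
Move 5: P2 pit0 -> P1=[4,4,4,4,0,4](1) P2=[0,1,5,2,7,4](1)
Move 6: P2 pit4 -> P1=[5,5,5,5,1,4](1) P2=[0,1,5,2,0,5](2)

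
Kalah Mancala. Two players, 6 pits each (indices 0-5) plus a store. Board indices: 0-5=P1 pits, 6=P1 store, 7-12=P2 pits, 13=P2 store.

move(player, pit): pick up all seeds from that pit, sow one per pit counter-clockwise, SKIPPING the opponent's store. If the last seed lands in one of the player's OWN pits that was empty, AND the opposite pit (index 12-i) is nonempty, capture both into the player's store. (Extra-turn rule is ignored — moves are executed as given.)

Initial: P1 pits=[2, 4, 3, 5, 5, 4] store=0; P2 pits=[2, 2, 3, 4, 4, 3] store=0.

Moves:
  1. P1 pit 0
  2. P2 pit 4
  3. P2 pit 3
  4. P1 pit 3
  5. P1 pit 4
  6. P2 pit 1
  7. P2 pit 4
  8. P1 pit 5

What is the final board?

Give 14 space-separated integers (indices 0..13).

Answer: 2 6 4 0 0 0 3 5 1 6 3 1 7 3

Derivation:
Move 1: P1 pit0 -> P1=[0,5,4,5,5,4](0) P2=[2,2,3,4,4,3](0)
Move 2: P2 pit4 -> P1=[1,6,4,5,5,4](0) P2=[2,2,3,4,0,4](1)
Move 3: P2 pit3 -> P1=[2,6,4,5,5,4](0) P2=[2,2,3,0,1,5](2)
Move 4: P1 pit3 -> P1=[2,6,4,0,6,5](1) P2=[3,3,3,0,1,5](2)
Move 5: P1 pit4 -> P1=[2,6,4,0,0,6](2) P2=[4,4,4,1,1,5](2)
Move 6: P2 pit1 -> P1=[2,6,4,0,0,6](2) P2=[4,0,5,2,2,6](2)
Move 7: P2 pit4 -> P1=[2,6,4,0,0,6](2) P2=[4,0,5,2,0,7](3)
Move 8: P1 pit5 -> P1=[2,6,4,0,0,0](3) P2=[5,1,6,3,1,7](3)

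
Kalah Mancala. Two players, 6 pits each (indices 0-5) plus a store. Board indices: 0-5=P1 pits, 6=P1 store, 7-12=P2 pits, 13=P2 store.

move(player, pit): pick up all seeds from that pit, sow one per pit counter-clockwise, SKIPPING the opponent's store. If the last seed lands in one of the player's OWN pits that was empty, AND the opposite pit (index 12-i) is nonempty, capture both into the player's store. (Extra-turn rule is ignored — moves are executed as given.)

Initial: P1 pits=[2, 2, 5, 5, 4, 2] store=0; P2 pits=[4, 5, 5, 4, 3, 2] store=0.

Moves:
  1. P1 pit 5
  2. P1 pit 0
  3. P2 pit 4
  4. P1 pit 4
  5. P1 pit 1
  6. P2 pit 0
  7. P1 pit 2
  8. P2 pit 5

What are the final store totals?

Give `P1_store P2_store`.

Answer: 10 3

Derivation:
Move 1: P1 pit5 -> P1=[2,2,5,5,4,0](1) P2=[5,5,5,4,3,2](0)
Move 2: P1 pit0 -> P1=[0,3,6,5,4,0](1) P2=[5,5,5,4,3,2](0)
Move 3: P2 pit4 -> P1=[1,3,6,5,4,0](1) P2=[5,5,5,4,0,3](1)
Move 4: P1 pit4 -> P1=[1,3,6,5,0,1](2) P2=[6,6,5,4,0,3](1)
Move 5: P1 pit1 -> P1=[1,0,7,6,0,1](9) P2=[6,0,5,4,0,3](1)
Move 6: P2 pit0 -> P1=[1,0,7,6,0,1](9) P2=[0,1,6,5,1,4](2)
Move 7: P1 pit2 -> P1=[1,0,0,7,1,2](10) P2=[1,2,7,5,1,4](2)
Move 8: P2 pit5 -> P1=[2,1,1,7,1,2](10) P2=[1,2,7,5,1,0](3)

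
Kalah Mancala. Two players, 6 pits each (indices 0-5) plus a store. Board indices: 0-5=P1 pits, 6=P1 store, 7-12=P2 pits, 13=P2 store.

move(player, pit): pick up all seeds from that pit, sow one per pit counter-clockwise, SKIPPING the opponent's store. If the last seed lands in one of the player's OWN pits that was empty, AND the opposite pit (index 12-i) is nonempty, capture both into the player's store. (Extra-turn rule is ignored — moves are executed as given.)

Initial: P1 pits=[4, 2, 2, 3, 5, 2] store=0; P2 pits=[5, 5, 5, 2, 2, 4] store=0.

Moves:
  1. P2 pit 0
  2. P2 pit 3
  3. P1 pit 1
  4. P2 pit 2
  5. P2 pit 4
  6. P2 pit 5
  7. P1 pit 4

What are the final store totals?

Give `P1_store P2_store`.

Move 1: P2 pit0 -> P1=[4,2,2,3,5,2](0) P2=[0,6,6,3,3,5](0)
Move 2: P2 pit3 -> P1=[4,2,2,3,5,2](0) P2=[0,6,6,0,4,6](1)
Move 3: P1 pit1 -> P1=[4,0,3,4,5,2](0) P2=[0,6,6,0,4,6](1)
Move 4: P2 pit2 -> P1=[5,1,3,4,5,2](0) P2=[0,6,0,1,5,7](2)
Move 5: P2 pit4 -> P1=[6,2,4,4,5,2](0) P2=[0,6,0,1,0,8](3)
Move 6: P2 pit5 -> P1=[7,3,5,5,6,0](0) P2=[0,6,0,1,0,0](8)
Move 7: P1 pit4 -> P1=[7,3,5,5,0,1](1) P2=[1,7,1,2,0,0](8)

Answer: 1 8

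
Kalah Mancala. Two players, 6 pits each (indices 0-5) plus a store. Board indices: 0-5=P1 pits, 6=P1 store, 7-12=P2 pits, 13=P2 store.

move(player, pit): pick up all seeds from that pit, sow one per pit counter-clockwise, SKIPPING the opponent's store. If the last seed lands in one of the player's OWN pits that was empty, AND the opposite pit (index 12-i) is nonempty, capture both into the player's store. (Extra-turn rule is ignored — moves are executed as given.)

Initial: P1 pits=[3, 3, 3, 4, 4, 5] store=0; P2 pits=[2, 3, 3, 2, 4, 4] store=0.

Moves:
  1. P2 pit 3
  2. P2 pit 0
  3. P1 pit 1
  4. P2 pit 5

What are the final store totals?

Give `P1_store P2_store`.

Move 1: P2 pit3 -> P1=[3,3,3,4,4,5](0) P2=[2,3,3,0,5,5](0)
Move 2: P2 pit0 -> P1=[3,3,3,4,4,5](0) P2=[0,4,4,0,5,5](0)
Move 3: P1 pit1 -> P1=[3,0,4,5,5,5](0) P2=[0,4,4,0,5,5](0)
Move 4: P2 pit5 -> P1=[4,1,5,6,5,5](0) P2=[0,4,4,0,5,0](1)

Answer: 0 1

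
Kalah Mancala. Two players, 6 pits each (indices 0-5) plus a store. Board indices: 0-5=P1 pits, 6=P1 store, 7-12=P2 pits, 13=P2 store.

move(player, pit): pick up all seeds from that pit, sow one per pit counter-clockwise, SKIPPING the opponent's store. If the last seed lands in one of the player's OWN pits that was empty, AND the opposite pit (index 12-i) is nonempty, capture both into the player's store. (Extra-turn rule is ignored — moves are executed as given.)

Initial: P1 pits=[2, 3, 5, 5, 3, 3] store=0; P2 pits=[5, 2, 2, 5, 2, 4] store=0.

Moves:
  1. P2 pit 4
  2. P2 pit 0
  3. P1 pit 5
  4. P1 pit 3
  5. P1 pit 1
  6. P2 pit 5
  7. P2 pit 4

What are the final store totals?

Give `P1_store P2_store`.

Answer: 2 6

Derivation:
Move 1: P2 pit4 -> P1=[2,3,5,5,3,3](0) P2=[5,2,2,5,0,5](1)
Move 2: P2 pit0 -> P1=[2,3,5,5,3,3](0) P2=[0,3,3,6,1,6](1)
Move 3: P1 pit5 -> P1=[2,3,5,5,3,0](1) P2=[1,4,3,6,1,6](1)
Move 4: P1 pit3 -> P1=[2,3,5,0,4,1](2) P2=[2,5,3,6,1,6](1)
Move 5: P1 pit1 -> P1=[2,0,6,1,5,1](2) P2=[2,5,3,6,1,6](1)
Move 6: P2 pit5 -> P1=[3,1,7,2,6,1](2) P2=[2,5,3,6,1,0](2)
Move 7: P2 pit4 -> P1=[0,1,7,2,6,1](2) P2=[2,5,3,6,0,0](6)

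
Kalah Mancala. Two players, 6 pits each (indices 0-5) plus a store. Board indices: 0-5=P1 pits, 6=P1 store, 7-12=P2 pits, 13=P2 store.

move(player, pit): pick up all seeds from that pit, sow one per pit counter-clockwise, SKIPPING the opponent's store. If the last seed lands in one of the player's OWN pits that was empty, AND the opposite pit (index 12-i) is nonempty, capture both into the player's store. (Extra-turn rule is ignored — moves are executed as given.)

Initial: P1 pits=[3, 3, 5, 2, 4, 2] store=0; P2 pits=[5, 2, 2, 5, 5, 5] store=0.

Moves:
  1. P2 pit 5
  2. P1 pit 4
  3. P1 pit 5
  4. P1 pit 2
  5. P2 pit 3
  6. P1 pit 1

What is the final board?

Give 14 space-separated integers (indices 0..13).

Answer: 5 0 1 5 2 2 4 8 5 2 0 6 1 2

Derivation:
Move 1: P2 pit5 -> P1=[4,4,6,3,4,2](0) P2=[5,2,2,5,5,0](1)
Move 2: P1 pit4 -> P1=[4,4,6,3,0,3](1) P2=[6,3,2,5,5,0](1)
Move 3: P1 pit5 -> P1=[4,4,6,3,0,0](2) P2=[7,4,2,5,5,0](1)
Move 4: P1 pit2 -> P1=[4,4,0,4,1,1](3) P2=[8,5,2,5,5,0](1)
Move 5: P2 pit3 -> P1=[5,5,0,4,1,1](3) P2=[8,5,2,0,6,1](2)
Move 6: P1 pit1 -> P1=[5,0,1,5,2,2](4) P2=[8,5,2,0,6,1](2)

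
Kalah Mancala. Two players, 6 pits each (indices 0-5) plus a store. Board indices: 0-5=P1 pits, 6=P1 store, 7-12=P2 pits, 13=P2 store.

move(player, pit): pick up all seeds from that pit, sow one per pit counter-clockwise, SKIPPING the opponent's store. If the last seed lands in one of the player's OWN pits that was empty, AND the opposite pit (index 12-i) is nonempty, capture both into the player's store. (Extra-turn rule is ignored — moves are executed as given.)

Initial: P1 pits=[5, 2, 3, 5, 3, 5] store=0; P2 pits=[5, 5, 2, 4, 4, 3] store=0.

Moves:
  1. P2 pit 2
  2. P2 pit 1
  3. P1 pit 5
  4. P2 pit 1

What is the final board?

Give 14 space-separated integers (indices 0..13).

Answer: 5 2 3 5 3 0 1 6 0 3 7 6 4 1

Derivation:
Move 1: P2 pit2 -> P1=[5,2,3,5,3,5](0) P2=[5,5,0,5,5,3](0)
Move 2: P2 pit1 -> P1=[5,2,3,5,3,5](0) P2=[5,0,1,6,6,4](1)
Move 3: P1 pit5 -> P1=[5,2,3,5,3,0](1) P2=[6,1,2,7,6,4](1)
Move 4: P2 pit1 -> P1=[5,2,3,5,3,0](1) P2=[6,0,3,7,6,4](1)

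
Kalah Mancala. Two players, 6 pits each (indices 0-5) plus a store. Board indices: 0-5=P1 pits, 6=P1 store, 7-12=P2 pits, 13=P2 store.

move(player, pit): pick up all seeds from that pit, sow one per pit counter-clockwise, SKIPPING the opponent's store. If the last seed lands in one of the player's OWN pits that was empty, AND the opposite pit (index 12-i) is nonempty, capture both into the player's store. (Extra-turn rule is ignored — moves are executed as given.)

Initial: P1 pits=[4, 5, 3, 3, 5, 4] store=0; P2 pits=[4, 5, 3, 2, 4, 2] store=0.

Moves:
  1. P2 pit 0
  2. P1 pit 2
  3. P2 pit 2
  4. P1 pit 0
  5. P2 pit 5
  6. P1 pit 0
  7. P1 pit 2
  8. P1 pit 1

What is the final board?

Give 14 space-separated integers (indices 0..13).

Move 1: P2 pit0 -> P1=[4,5,3,3,5,4](0) P2=[0,6,4,3,5,2](0)
Move 2: P1 pit2 -> P1=[4,5,0,4,6,5](0) P2=[0,6,4,3,5,2](0)
Move 3: P2 pit2 -> P1=[4,5,0,4,6,5](0) P2=[0,6,0,4,6,3](1)
Move 4: P1 pit0 -> P1=[0,6,1,5,7,5](0) P2=[0,6,0,4,6,3](1)
Move 5: P2 pit5 -> P1=[1,7,1,5,7,5](0) P2=[0,6,0,4,6,0](2)
Move 6: P1 pit0 -> P1=[0,8,1,5,7,5](0) P2=[0,6,0,4,6,0](2)
Move 7: P1 pit2 -> P1=[0,8,0,6,7,5](0) P2=[0,6,0,4,6,0](2)
Move 8: P1 pit1 -> P1=[0,0,1,7,8,6](1) P2=[1,7,1,4,6,0](2)

Answer: 0 0 1 7 8 6 1 1 7 1 4 6 0 2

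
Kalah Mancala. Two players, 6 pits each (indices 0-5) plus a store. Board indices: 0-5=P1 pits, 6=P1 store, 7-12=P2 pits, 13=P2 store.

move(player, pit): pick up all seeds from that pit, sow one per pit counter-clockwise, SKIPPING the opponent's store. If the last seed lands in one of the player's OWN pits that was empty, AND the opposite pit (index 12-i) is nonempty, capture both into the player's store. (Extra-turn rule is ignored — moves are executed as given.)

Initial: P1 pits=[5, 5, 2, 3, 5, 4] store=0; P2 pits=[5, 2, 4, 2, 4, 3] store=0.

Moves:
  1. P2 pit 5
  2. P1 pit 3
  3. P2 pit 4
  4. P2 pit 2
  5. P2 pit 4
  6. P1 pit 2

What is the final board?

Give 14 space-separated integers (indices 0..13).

Answer: 7 7 0 1 7 5 1 5 2 0 3 0 3 3

Derivation:
Move 1: P2 pit5 -> P1=[6,6,2,3,5,4](0) P2=[5,2,4,2,4,0](1)
Move 2: P1 pit3 -> P1=[6,6,2,0,6,5](1) P2=[5,2,4,2,4,0](1)
Move 3: P2 pit4 -> P1=[7,7,2,0,6,5](1) P2=[5,2,4,2,0,1](2)
Move 4: P2 pit2 -> P1=[7,7,2,0,6,5](1) P2=[5,2,0,3,1,2](3)
Move 5: P2 pit4 -> P1=[7,7,2,0,6,5](1) P2=[5,2,0,3,0,3](3)
Move 6: P1 pit2 -> P1=[7,7,0,1,7,5](1) P2=[5,2,0,3,0,3](3)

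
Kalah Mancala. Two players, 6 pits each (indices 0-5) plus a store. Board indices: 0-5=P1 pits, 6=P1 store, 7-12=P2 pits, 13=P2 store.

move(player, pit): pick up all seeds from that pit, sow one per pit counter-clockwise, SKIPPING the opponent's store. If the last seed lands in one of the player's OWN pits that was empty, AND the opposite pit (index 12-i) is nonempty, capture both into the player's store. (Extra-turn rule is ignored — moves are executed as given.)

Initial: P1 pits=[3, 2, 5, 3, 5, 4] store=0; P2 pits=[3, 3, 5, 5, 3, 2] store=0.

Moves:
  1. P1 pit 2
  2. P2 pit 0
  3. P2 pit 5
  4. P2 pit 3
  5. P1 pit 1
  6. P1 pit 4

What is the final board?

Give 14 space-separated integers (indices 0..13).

Move 1: P1 pit2 -> P1=[3,2,0,4,6,5](1) P2=[4,3,5,5,3,2](0)
Move 2: P2 pit0 -> P1=[3,2,0,4,6,5](1) P2=[0,4,6,6,4,2](0)
Move 3: P2 pit5 -> P1=[4,2,0,4,6,5](1) P2=[0,4,6,6,4,0](1)
Move 4: P2 pit3 -> P1=[5,3,1,4,6,5](1) P2=[0,4,6,0,5,1](2)
Move 5: P1 pit1 -> P1=[5,0,2,5,7,5](1) P2=[0,4,6,0,5,1](2)
Move 6: P1 pit4 -> P1=[5,0,2,5,0,6](2) P2=[1,5,7,1,6,1](2)

Answer: 5 0 2 5 0 6 2 1 5 7 1 6 1 2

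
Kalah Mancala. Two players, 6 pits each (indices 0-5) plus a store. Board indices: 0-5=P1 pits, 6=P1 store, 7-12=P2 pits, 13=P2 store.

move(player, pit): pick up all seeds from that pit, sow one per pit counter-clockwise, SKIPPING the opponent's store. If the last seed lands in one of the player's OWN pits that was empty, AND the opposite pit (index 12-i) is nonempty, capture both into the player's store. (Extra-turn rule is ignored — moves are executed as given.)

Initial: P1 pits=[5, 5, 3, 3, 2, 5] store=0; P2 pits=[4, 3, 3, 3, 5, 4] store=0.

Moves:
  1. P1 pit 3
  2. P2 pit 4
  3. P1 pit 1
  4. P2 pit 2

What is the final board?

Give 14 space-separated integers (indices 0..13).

Move 1: P1 pit3 -> P1=[5,5,3,0,3,6](1) P2=[4,3,3,3,5,4](0)
Move 2: P2 pit4 -> P1=[6,6,4,0,3,6](1) P2=[4,3,3,3,0,5](1)
Move 3: P1 pit1 -> P1=[6,0,5,1,4,7](2) P2=[5,3,3,3,0,5](1)
Move 4: P2 pit2 -> P1=[6,0,5,1,4,7](2) P2=[5,3,0,4,1,6](1)

Answer: 6 0 5 1 4 7 2 5 3 0 4 1 6 1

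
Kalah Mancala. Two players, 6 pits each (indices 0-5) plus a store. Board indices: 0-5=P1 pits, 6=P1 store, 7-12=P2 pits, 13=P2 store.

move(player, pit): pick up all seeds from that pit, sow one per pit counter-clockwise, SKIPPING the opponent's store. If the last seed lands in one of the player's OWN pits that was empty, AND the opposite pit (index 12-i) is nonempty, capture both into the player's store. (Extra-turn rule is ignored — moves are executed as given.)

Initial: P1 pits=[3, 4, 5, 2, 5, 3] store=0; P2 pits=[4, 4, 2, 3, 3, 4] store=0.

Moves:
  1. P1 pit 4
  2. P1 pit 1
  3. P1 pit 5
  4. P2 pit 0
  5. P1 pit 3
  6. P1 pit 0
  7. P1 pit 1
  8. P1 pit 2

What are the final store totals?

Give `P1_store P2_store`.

Move 1: P1 pit4 -> P1=[3,4,5,2,0,4](1) P2=[5,5,3,3,3,4](0)
Move 2: P1 pit1 -> P1=[3,0,6,3,1,5](1) P2=[5,5,3,3,3,4](0)
Move 3: P1 pit5 -> P1=[3,0,6,3,1,0](2) P2=[6,6,4,4,3,4](0)
Move 4: P2 pit0 -> P1=[3,0,6,3,1,0](2) P2=[0,7,5,5,4,5](1)
Move 5: P1 pit3 -> P1=[3,0,6,0,2,1](3) P2=[0,7,5,5,4,5](1)
Move 6: P1 pit0 -> P1=[0,1,7,0,2,1](9) P2=[0,7,0,5,4,5](1)
Move 7: P1 pit1 -> P1=[0,0,8,0,2,1](9) P2=[0,7,0,5,4,5](1)
Move 8: P1 pit2 -> P1=[0,0,0,1,3,2](10) P2=[1,8,1,6,4,5](1)

Answer: 10 1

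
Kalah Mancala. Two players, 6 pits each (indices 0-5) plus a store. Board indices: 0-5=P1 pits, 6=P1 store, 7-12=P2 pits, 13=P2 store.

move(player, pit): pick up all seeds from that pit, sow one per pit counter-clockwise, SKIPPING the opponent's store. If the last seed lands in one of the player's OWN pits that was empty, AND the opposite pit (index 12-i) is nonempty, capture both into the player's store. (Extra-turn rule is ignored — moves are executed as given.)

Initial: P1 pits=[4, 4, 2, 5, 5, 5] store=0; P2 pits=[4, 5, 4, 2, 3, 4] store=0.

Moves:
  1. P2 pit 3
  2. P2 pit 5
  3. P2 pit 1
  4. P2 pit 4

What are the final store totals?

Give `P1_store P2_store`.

Answer: 0 3

Derivation:
Move 1: P2 pit3 -> P1=[4,4,2,5,5,5](0) P2=[4,5,4,0,4,5](0)
Move 2: P2 pit5 -> P1=[5,5,3,6,5,5](0) P2=[4,5,4,0,4,0](1)
Move 3: P2 pit1 -> P1=[5,5,3,6,5,5](0) P2=[4,0,5,1,5,1](2)
Move 4: P2 pit4 -> P1=[6,6,4,6,5,5](0) P2=[4,0,5,1,0,2](3)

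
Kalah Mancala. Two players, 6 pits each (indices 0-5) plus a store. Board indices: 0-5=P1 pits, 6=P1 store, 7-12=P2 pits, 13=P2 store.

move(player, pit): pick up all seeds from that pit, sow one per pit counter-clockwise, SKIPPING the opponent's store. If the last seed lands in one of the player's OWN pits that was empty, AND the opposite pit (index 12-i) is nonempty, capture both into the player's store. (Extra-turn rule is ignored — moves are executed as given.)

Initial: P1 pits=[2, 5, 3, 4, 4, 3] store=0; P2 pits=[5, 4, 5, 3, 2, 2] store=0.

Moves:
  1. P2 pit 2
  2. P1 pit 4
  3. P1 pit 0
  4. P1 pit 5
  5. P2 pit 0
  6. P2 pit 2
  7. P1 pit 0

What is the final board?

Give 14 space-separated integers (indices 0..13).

Move 1: P2 pit2 -> P1=[3,5,3,4,4,3](0) P2=[5,4,0,4,3,3](1)
Move 2: P1 pit4 -> P1=[3,5,3,4,0,4](1) P2=[6,5,0,4,3,3](1)
Move 3: P1 pit0 -> P1=[0,6,4,5,0,4](1) P2=[6,5,0,4,3,3](1)
Move 4: P1 pit5 -> P1=[0,6,4,5,0,0](2) P2=[7,6,1,4,3,3](1)
Move 5: P2 pit0 -> P1=[1,6,4,5,0,0](2) P2=[0,7,2,5,4,4](2)
Move 6: P2 pit2 -> P1=[1,6,4,5,0,0](2) P2=[0,7,0,6,5,4](2)
Move 7: P1 pit0 -> P1=[0,7,4,5,0,0](2) P2=[0,7,0,6,5,4](2)

Answer: 0 7 4 5 0 0 2 0 7 0 6 5 4 2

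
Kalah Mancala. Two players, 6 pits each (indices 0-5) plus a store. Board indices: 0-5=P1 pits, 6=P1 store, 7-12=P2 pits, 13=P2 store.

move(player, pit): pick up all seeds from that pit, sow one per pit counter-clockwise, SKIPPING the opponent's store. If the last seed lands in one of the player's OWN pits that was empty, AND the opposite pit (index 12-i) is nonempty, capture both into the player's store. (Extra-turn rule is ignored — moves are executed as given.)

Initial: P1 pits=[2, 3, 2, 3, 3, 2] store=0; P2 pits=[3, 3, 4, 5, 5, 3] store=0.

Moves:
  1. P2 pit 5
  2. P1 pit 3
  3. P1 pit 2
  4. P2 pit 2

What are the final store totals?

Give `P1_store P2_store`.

Move 1: P2 pit5 -> P1=[3,4,2,3,3,2](0) P2=[3,3,4,5,5,0](1)
Move 2: P1 pit3 -> P1=[3,4,2,0,4,3](1) P2=[3,3,4,5,5,0](1)
Move 3: P1 pit2 -> P1=[3,4,0,1,5,3](1) P2=[3,3,4,5,5,0](1)
Move 4: P2 pit2 -> P1=[3,4,0,1,5,3](1) P2=[3,3,0,6,6,1](2)

Answer: 1 2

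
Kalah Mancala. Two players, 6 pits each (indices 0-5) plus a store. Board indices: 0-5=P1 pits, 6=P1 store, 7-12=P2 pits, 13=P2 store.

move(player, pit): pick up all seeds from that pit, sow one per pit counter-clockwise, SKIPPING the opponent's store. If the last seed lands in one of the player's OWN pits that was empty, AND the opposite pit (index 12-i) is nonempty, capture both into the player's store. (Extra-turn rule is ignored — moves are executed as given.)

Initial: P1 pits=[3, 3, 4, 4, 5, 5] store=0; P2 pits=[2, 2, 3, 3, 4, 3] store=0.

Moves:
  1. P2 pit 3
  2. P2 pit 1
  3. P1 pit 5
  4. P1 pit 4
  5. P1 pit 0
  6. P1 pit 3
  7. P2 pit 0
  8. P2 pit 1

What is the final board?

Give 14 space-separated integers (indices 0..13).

Move 1: P2 pit3 -> P1=[3,3,4,4,5,5](0) P2=[2,2,3,0,5,4](1)
Move 2: P2 pit1 -> P1=[3,3,0,4,5,5](0) P2=[2,0,4,0,5,4](6)
Move 3: P1 pit5 -> P1=[3,3,0,4,5,0](1) P2=[3,1,5,1,5,4](6)
Move 4: P1 pit4 -> P1=[3,3,0,4,0,1](2) P2=[4,2,6,1,5,4](6)
Move 5: P1 pit0 -> P1=[0,4,1,5,0,1](2) P2=[4,2,6,1,5,4](6)
Move 6: P1 pit3 -> P1=[0,4,1,0,1,2](3) P2=[5,3,6,1,5,4](6)
Move 7: P2 pit0 -> P1=[0,4,1,0,1,2](3) P2=[0,4,7,2,6,5](6)
Move 8: P2 pit1 -> P1=[0,4,1,0,1,2](3) P2=[0,0,8,3,7,6](6)

Answer: 0 4 1 0 1 2 3 0 0 8 3 7 6 6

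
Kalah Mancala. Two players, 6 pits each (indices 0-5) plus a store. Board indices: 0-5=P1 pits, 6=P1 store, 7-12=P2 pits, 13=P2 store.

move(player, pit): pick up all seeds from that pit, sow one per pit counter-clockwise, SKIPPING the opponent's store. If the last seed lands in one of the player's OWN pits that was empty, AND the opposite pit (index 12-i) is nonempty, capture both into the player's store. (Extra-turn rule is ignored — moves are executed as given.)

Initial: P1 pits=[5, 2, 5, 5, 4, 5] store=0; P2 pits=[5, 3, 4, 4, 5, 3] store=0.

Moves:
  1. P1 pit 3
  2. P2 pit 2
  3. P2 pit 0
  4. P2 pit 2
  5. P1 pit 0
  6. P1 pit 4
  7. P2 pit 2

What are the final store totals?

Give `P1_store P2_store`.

Move 1: P1 pit3 -> P1=[5,2,5,0,5,6](1) P2=[6,4,4,4,5,3](0)
Move 2: P2 pit2 -> P1=[5,2,5,0,5,6](1) P2=[6,4,0,5,6,4](1)
Move 3: P2 pit0 -> P1=[5,2,5,0,5,6](1) P2=[0,5,1,6,7,5](2)
Move 4: P2 pit2 -> P1=[5,2,5,0,5,6](1) P2=[0,5,0,7,7,5](2)
Move 5: P1 pit0 -> P1=[0,3,6,1,6,7](1) P2=[0,5,0,7,7,5](2)
Move 6: P1 pit4 -> P1=[0,3,6,1,0,8](2) P2=[1,6,1,8,7,5](2)
Move 7: P2 pit2 -> P1=[0,3,6,1,0,8](2) P2=[1,6,0,9,7,5](2)

Answer: 2 2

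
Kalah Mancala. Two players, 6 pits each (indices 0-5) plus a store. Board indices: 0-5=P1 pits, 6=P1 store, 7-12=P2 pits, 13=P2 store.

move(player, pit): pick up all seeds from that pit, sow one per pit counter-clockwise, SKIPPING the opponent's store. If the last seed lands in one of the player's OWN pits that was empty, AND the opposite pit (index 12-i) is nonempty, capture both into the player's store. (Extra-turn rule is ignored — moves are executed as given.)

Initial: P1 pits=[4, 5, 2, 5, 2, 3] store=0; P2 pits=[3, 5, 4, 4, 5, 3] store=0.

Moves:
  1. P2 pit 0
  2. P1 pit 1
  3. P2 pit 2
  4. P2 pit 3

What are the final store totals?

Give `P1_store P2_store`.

Answer: 1 2

Derivation:
Move 1: P2 pit0 -> P1=[4,5,2,5,2,3](0) P2=[0,6,5,5,5,3](0)
Move 2: P1 pit1 -> P1=[4,0,3,6,3,4](1) P2=[0,6,5,5,5,3](0)
Move 3: P2 pit2 -> P1=[5,0,3,6,3,4](1) P2=[0,6,0,6,6,4](1)
Move 4: P2 pit3 -> P1=[6,1,4,6,3,4](1) P2=[0,6,0,0,7,5](2)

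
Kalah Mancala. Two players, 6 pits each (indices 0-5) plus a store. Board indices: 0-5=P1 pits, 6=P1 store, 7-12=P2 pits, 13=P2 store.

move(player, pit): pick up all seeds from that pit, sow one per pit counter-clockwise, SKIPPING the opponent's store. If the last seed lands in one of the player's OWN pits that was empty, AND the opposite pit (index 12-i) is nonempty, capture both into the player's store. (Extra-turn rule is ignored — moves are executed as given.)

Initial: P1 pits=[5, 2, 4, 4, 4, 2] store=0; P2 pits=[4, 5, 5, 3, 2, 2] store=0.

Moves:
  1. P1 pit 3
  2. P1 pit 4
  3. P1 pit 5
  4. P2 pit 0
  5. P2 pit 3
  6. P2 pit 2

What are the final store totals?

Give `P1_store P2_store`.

Move 1: P1 pit3 -> P1=[5,2,4,0,5,3](1) P2=[5,5,5,3,2,2](0)
Move 2: P1 pit4 -> P1=[5,2,4,0,0,4](2) P2=[6,6,6,3,2,2](0)
Move 3: P1 pit5 -> P1=[5,2,4,0,0,0](3) P2=[7,7,7,3,2,2](0)
Move 4: P2 pit0 -> P1=[6,2,4,0,0,0](3) P2=[0,8,8,4,3,3](1)
Move 5: P2 pit3 -> P1=[7,2,4,0,0,0](3) P2=[0,8,8,0,4,4](2)
Move 6: P2 pit2 -> P1=[8,3,5,1,0,0](3) P2=[0,8,0,1,5,5](3)

Answer: 3 3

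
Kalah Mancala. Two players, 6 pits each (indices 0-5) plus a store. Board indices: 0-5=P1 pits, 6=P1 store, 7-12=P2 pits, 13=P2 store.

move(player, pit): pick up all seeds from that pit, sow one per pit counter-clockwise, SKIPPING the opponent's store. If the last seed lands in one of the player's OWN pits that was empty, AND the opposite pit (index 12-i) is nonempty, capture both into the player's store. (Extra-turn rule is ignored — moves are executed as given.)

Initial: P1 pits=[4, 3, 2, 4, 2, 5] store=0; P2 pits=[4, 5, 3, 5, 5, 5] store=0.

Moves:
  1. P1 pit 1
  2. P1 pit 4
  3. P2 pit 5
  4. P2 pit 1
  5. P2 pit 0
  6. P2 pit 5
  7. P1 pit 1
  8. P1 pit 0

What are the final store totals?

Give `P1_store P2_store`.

Answer: 2 3

Derivation:
Move 1: P1 pit1 -> P1=[4,0,3,5,3,5](0) P2=[4,5,3,5,5,5](0)
Move 2: P1 pit4 -> P1=[4,0,3,5,0,6](1) P2=[5,5,3,5,5,5](0)
Move 3: P2 pit5 -> P1=[5,1,4,6,0,6](1) P2=[5,5,3,5,5,0](1)
Move 4: P2 pit1 -> P1=[5,1,4,6,0,6](1) P2=[5,0,4,6,6,1](2)
Move 5: P2 pit0 -> P1=[5,1,4,6,0,6](1) P2=[0,1,5,7,7,2](2)
Move 6: P2 pit5 -> P1=[6,1,4,6,0,6](1) P2=[0,1,5,7,7,0](3)
Move 7: P1 pit1 -> P1=[6,0,5,6,0,6](1) P2=[0,1,5,7,7,0](3)
Move 8: P1 pit0 -> P1=[0,1,6,7,1,7](2) P2=[0,1,5,7,7,0](3)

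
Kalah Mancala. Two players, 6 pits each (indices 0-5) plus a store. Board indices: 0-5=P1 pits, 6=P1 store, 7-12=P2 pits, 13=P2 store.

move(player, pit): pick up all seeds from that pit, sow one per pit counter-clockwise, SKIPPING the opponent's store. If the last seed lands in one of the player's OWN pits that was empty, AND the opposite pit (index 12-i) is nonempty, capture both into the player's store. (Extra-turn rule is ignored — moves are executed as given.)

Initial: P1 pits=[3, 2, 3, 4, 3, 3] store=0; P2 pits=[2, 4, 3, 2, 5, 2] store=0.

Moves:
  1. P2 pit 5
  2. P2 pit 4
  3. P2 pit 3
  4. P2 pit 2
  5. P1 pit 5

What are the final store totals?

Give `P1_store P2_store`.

Move 1: P2 pit5 -> P1=[4,2,3,4,3,3](0) P2=[2,4,3,2,5,0](1)
Move 2: P2 pit4 -> P1=[5,3,4,4,3,3](0) P2=[2,4,3,2,0,1](2)
Move 3: P2 pit3 -> P1=[5,3,4,4,3,3](0) P2=[2,4,3,0,1,2](2)
Move 4: P2 pit2 -> P1=[5,3,4,4,3,3](0) P2=[2,4,0,1,2,3](2)
Move 5: P1 pit5 -> P1=[5,3,4,4,3,0](1) P2=[3,5,0,1,2,3](2)

Answer: 1 2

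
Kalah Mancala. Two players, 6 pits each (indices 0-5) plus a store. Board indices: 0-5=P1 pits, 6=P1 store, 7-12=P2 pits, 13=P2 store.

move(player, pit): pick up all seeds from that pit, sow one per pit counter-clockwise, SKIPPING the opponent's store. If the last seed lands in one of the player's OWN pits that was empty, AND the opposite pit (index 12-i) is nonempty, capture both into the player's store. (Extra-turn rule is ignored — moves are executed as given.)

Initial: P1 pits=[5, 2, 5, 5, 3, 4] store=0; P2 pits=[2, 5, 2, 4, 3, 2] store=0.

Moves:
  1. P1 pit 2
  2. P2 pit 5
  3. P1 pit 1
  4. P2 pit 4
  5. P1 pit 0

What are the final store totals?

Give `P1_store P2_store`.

Answer: 2 2

Derivation:
Move 1: P1 pit2 -> P1=[5,2,0,6,4,5](1) P2=[3,5,2,4,3,2](0)
Move 2: P2 pit5 -> P1=[6,2,0,6,4,5](1) P2=[3,5,2,4,3,0](1)
Move 3: P1 pit1 -> P1=[6,0,1,7,4,5](1) P2=[3,5,2,4,3,0](1)
Move 4: P2 pit4 -> P1=[7,0,1,7,4,5](1) P2=[3,5,2,4,0,1](2)
Move 5: P1 pit0 -> P1=[0,1,2,8,5,6](2) P2=[4,5,2,4,0,1](2)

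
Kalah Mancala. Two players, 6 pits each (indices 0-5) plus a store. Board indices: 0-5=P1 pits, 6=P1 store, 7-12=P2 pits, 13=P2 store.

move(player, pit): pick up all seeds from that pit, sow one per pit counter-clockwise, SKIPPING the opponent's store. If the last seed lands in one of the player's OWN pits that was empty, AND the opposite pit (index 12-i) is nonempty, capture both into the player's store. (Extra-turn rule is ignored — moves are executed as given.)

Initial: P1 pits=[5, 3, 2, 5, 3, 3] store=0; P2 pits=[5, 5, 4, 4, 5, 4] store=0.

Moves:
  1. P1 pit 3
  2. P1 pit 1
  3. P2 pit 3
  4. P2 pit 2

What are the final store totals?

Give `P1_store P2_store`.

Answer: 1 2

Derivation:
Move 1: P1 pit3 -> P1=[5,3,2,0,4,4](1) P2=[6,6,4,4,5,4](0)
Move 2: P1 pit1 -> P1=[5,0,3,1,5,4](1) P2=[6,6,4,4,5,4](0)
Move 3: P2 pit3 -> P1=[6,0,3,1,5,4](1) P2=[6,6,4,0,6,5](1)
Move 4: P2 pit2 -> P1=[6,0,3,1,5,4](1) P2=[6,6,0,1,7,6](2)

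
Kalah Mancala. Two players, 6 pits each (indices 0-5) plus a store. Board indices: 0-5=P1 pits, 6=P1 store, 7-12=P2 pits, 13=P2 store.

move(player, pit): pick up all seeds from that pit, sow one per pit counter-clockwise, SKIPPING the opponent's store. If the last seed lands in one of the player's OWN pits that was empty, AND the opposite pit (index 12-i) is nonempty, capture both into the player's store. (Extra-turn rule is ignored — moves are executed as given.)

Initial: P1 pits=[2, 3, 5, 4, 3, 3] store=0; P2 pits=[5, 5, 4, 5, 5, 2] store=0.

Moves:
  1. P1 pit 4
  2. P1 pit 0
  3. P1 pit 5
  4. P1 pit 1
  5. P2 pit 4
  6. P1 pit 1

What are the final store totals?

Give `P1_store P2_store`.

Move 1: P1 pit4 -> P1=[2,3,5,4,0,4](1) P2=[6,5,4,5,5,2](0)
Move 2: P1 pit0 -> P1=[0,4,6,4,0,4](1) P2=[6,5,4,5,5,2](0)
Move 3: P1 pit5 -> P1=[0,4,6,4,0,0](2) P2=[7,6,5,5,5,2](0)
Move 4: P1 pit1 -> P1=[0,0,7,5,1,0](10) P2=[0,6,5,5,5,2](0)
Move 5: P2 pit4 -> P1=[1,1,8,5,1,0](10) P2=[0,6,5,5,0,3](1)
Move 6: P1 pit1 -> P1=[1,0,9,5,1,0](10) P2=[0,6,5,5,0,3](1)

Answer: 10 1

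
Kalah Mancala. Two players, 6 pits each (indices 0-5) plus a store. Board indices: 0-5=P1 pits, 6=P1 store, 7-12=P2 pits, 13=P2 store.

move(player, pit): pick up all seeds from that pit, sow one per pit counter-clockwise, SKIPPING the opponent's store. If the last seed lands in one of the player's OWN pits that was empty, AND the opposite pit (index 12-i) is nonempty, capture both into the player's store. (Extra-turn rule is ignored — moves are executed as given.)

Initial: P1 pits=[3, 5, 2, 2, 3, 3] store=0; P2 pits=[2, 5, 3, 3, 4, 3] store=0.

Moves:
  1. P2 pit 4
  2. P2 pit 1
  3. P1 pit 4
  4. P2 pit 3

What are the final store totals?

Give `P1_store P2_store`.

Answer: 1 3

Derivation:
Move 1: P2 pit4 -> P1=[4,6,2,2,3,3](0) P2=[2,5,3,3,0,4](1)
Move 2: P2 pit1 -> P1=[4,6,2,2,3,3](0) P2=[2,0,4,4,1,5](2)
Move 3: P1 pit4 -> P1=[4,6,2,2,0,4](1) P2=[3,0,4,4,1,5](2)
Move 4: P2 pit3 -> P1=[5,6,2,2,0,4](1) P2=[3,0,4,0,2,6](3)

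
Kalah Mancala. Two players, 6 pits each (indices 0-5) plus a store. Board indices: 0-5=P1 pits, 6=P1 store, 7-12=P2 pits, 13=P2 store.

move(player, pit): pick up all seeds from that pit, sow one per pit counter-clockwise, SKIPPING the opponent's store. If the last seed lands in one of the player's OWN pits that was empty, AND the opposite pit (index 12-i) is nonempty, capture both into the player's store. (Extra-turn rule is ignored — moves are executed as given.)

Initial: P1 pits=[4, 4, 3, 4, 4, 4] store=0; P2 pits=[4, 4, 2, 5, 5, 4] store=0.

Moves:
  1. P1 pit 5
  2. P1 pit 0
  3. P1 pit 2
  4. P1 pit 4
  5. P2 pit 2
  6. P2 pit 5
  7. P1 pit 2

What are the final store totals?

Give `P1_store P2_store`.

Answer: 3 2

Derivation:
Move 1: P1 pit5 -> P1=[4,4,3,4,4,0](1) P2=[5,5,3,5,5,4](0)
Move 2: P1 pit0 -> P1=[0,5,4,5,5,0](1) P2=[5,5,3,5,5,4](0)
Move 3: P1 pit2 -> P1=[0,5,0,6,6,1](2) P2=[5,5,3,5,5,4](0)
Move 4: P1 pit4 -> P1=[0,5,0,6,0,2](3) P2=[6,6,4,6,5,4](0)
Move 5: P2 pit2 -> P1=[0,5,0,6,0,2](3) P2=[6,6,0,7,6,5](1)
Move 6: P2 pit5 -> P1=[1,6,1,7,0,2](3) P2=[6,6,0,7,6,0](2)
Move 7: P1 pit2 -> P1=[1,6,0,8,0,2](3) P2=[6,6,0,7,6,0](2)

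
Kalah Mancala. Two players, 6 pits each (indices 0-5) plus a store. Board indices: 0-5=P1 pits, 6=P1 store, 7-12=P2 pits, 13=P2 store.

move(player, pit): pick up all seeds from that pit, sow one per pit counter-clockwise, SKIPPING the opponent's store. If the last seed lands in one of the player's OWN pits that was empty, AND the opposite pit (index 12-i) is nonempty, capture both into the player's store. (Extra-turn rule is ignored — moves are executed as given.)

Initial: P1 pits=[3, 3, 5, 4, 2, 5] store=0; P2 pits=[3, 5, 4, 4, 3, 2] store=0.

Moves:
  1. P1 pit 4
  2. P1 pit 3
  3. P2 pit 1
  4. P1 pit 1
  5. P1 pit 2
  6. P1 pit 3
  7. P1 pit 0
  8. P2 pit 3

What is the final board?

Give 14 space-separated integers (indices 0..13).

Answer: 1 2 1 0 4 9 9 5 1 0 0 5 4 2

Derivation:
Move 1: P1 pit4 -> P1=[3,3,5,4,0,6](1) P2=[3,5,4,4,3,2](0)
Move 2: P1 pit3 -> P1=[3,3,5,0,1,7](2) P2=[4,5,4,4,3,2](0)
Move 3: P2 pit1 -> P1=[3,3,5,0,1,7](2) P2=[4,0,5,5,4,3](1)
Move 4: P1 pit1 -> P1=[3,0,6,1,2,7](2) P2=[4,0,5,5,4,3](1)
Move 5: P1 pit2 -> P1=[3,0,0,2,3,8](3) P2=[5,1,5,5,4,3](1)
Move 6: P1 pit3 -> P1=[3,0,0,0,4,9](3) P2=[5,1,5,5,4,3](1)
Move 7: P1 pit0 -> P1=[0,1,1,0,4,9](9) P2=[5,1,0,5,4,3](1)
Move 8: P2 pit3 -> P1=[1,2,1,0,4,9](9) P2=[5,1,0,0,5,4](2)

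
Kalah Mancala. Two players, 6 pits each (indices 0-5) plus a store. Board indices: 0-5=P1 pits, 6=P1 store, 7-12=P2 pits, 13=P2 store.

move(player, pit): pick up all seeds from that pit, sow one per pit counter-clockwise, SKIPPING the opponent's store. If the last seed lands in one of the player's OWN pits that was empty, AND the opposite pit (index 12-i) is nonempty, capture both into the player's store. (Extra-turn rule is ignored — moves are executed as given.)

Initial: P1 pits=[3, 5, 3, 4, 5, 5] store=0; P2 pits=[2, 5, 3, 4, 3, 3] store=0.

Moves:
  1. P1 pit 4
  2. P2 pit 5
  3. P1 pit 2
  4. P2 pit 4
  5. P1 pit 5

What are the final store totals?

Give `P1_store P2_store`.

Answer: 2 2

Derivation:
Move 1: P1 pit4 -> P1=[3,5,3,4,0,6](1) P2=[3,6,4,4,3,3](0)
Move 2: P2 pit5 -> P1=[4,6,3,4,0,6](1) P2=[3,6,4,4,3,0](1)
Move 3: P1 pit2 -> P1=[4,6,0,5,1,7](1) P2=[3,6,4,4,3,0](1)
Move 4: P2 pit4 -> P1=[5,6,0,5,1,7](1) P2=[3,6,4,4,0,1](2)
Move 5: P1 pit5 -> P1=[5,6,0,5,1,0](2) P2=[4,7,5,5,1,2](2)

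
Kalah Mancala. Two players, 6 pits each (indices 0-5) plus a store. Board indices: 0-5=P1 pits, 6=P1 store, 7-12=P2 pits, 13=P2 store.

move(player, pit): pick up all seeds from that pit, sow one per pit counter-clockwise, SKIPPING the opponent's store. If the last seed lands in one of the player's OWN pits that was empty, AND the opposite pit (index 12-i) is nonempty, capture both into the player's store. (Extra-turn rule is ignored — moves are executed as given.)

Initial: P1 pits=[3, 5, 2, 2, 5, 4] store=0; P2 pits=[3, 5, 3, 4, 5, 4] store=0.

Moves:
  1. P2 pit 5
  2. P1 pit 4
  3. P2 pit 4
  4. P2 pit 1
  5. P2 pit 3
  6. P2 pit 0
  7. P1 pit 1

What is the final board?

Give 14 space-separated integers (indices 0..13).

Answer: 7 0 5 3 1 6 2 1 2 7 1 3 3 4

Derivation:
Move 1: P2 pit5 -> P1=[4,6,3,2,5,4](0) P2=[3,5,3,4,5,0](1)
Move 2: P1 pit4 -> P1=[4,6,3,2,0,5](1) P2=[4,6,4,4,5,0](1)
Move 3: P2 pit4 -> P1=[5,7,4,2,0,5](1) P2=[4,6,4,4,0,1](2)
Move 4: P2 pit1 -> P1=[6,7,4,2,0,5](1) P2=[4,0,5,5,1,2](3)
Move 5: P2 pit3 -> P1=[7,8,4,2,0,5](1) P2=[4,0,5,0,2,3](4)
Move 6: P2 pit0 -> P1=[7,8,4,2,0,5](1) P2=[0,1,6,1,3,3](4)
Move 7: P1 pit1 -> P1=[7,0,5,3,1,6](2) P2=[1,2,7,1,3,3](4)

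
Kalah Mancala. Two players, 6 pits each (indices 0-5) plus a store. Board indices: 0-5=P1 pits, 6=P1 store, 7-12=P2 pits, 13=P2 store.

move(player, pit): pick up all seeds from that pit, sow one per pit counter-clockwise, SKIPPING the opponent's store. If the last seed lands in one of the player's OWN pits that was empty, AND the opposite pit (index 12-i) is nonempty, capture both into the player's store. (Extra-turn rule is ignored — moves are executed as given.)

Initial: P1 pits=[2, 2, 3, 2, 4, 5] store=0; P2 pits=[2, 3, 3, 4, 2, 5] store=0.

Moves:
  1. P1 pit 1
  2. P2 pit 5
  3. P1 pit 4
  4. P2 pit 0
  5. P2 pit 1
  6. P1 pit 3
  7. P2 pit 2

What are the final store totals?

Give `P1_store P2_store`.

Answer: 2 3

Derivation:
Move 1: P1 pit1 -> P1=[2,0,4,3,4,5](0) P2=[2,3,3,4,2,5](0)
Move 2: P2 pit5 -> P1=[3,1,5,4,4,5](0) P2=[2,3,3,4,2,0](1)
Move 3: P1 pit4 -> P1=[3,1,5,4,0,6](1) P2=[3,4,3,4,2,0](1)
Move 4: P2 pit0 -> P1=[3,1,5,4,0,6](1) P2=[0,5,4,5,2,0](1)
Move 5: P2 pit1 -> P1=[3,1,5,4,0,6](1) P2=[0,0,5,6,3,1](2)
Move 6: P1 pit3 -> P1=[3,1,5,0,1,7](2) P2=[1,0,5,6,3,1](2)
Move 7: P2 pit2 -> P1=[4,1,5,0,1,7](2) P2=[1,0,0,7,4,2](3)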